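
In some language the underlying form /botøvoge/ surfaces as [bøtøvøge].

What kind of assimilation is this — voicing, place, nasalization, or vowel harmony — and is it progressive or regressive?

/o/→[ø] /o/→[ø].
Vowels agree with the last vowel, so the harmony is regressive.

vowel harmony, regressive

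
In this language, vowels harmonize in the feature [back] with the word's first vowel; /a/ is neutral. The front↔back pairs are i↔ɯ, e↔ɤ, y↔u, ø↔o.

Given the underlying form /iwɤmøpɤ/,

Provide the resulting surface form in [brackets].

/ɤ/ harmonizes with /i/ ([-back]) → [e]
/ɤ/ harmonizes with /i/ ([-back]) → [e]

[iwemøpe]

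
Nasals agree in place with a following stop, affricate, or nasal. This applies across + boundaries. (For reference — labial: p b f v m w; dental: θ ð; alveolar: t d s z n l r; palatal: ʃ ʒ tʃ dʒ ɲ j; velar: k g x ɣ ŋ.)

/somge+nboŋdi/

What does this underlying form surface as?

/m/ before /g/ (velar) → [ŋ]
/n/ before /b/ (labial) → [m]
/ŋ/ before /d/ (alveolar) → [n]

[soŋge+mbondi]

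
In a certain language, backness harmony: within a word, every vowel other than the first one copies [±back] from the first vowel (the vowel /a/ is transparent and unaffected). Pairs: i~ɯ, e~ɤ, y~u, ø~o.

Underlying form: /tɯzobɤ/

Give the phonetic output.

no segment meets the rule's conditions; no change.

[tɯzobɤ]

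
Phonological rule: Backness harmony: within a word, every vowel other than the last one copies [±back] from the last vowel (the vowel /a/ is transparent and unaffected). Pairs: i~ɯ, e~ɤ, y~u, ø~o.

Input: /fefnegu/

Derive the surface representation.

/e/ harmonizes with /u/ ([+back]) → [ɤ]
/e/ harmonizes with /u/ ([+back]) → [ɤ]

[fɤfnɤgu]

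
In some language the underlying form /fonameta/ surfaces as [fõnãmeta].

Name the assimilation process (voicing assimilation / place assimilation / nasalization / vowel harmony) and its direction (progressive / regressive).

/o/→[õ] /a/→[ã].
Each target copies a feature from the following segment, so the direction is regressive.

nasalization, regressive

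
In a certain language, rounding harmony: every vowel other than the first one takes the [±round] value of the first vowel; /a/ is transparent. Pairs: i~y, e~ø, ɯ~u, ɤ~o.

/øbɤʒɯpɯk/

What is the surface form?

/ɤ/ harmonizes with /ø/ ([+round]) → [o]
/ɯ/ harmonizes with /ø/ ([+round]) → [u]
/ɯ/ harmonizes with /ø/ ([+round]) → [u]

[øboʒupuk]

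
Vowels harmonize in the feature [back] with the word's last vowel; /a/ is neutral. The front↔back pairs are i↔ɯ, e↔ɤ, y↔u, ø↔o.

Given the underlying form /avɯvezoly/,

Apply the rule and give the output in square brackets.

[avivezøly]

/ɯ/ harmonizes with /y/ ([-back]) → [i]
/o/ harmonizes with /y/ ([-back]) → [ø]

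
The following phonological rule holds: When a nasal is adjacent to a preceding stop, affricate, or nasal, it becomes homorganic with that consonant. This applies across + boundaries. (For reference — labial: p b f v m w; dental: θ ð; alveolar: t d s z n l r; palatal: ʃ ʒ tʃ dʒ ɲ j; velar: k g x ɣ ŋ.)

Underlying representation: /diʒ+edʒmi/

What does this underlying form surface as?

/m/ after /dʒ/ (palatal) → [ɲ]

[diʒ+edʒɲi]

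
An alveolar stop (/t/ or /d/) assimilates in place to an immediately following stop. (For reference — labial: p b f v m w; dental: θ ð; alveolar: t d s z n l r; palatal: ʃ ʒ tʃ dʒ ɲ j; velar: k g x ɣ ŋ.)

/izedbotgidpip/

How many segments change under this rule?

3

/d/ before /b/ (labial) → [b]
/t/ before /g/ (velar) → [k]
/d/ before /p/ (labial) → [b]
3 segments change.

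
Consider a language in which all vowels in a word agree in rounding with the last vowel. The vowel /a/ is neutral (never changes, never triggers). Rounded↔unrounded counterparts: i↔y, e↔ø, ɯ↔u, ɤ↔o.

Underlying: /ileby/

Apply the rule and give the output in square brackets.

[yløby]

/i/ harmonizes with /y/ ([+round]) → [y]
/e/ harmonizes with /y/ ([+round]) → [ø]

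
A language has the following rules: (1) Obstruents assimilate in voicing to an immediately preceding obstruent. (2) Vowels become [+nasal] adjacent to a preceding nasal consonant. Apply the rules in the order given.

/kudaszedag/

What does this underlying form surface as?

[kudassedag]

Rule 1: /z/ after /s/ (voiceless) → [s]
After rule 1: kudassedag
Rule 2: no segment meets the rule's conditions; no change.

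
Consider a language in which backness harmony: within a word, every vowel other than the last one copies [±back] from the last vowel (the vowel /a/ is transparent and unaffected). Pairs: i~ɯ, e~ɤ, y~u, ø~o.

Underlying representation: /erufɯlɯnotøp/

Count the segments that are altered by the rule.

4

/u/ harmonizes with /ø/ ([-back]) → [y]
/ɯ/ harmonizes with /ø/ ([-back]) → [i]
/ɯ/ harmonizes with /ø/ ([-back]) → [i]
/o/ harmonizes with /ø/ ([-back]) → [ø]
4 segments change.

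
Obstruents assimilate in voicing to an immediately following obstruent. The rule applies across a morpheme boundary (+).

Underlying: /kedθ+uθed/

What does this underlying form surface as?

[ketθ+uθed]

/d/ before /θ/ (voiceless) → [t]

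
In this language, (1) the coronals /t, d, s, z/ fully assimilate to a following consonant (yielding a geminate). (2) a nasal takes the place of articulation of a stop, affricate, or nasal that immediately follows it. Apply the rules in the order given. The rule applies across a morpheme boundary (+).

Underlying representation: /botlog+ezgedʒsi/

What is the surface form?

[bollog+eggedʒsi]

Rule 1: /t/ before /l/ → [l] (total assimilation)
Rule 1: /z/ before /g/ → [g] (total assimilation)
After rule 1: bollog+eggedʒsi
Rule 2: no segment meets the rule's conditions; no change.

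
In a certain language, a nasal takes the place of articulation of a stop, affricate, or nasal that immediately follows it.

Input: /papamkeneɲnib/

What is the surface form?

[papaŋkenennib]

/m/ before /k/ (velar) → [ŋ]
/ɲ/ before /n/ (alveolar) → [n]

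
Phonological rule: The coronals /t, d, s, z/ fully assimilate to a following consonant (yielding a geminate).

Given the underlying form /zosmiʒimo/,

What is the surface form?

[zommiʒimo]

/s/ before /m/ → [m] (total assimilation)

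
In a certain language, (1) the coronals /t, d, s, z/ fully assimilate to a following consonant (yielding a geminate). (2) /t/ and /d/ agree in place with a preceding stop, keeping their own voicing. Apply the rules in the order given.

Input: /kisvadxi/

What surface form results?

[kivvaxxi]

Rule 1: /s/ before /v/ → [v] (total assimilation)
Rule 1: /d/ before /x/ → [x] (total assimilation)
After rule 1: kivvaxxi
Rule 2: no segment meets the rule's conditions; no change.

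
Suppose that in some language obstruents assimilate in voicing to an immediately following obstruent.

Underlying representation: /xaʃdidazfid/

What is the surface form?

[xaʒdidasfid]

/ʃ/ before /d/ (voiced) → [ʒ]
/z/ before /f/ (voiceless) → [s]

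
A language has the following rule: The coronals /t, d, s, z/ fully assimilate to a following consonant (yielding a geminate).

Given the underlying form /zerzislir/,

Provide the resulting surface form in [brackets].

/s/ before /l/ → [l] (total assimilation)

[zerzillir]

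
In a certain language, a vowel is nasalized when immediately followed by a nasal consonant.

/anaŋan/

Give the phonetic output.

[ãnãŋãn]

/a/ before nasal /n/ → [ã]
/a/ before nasal /ŋ/ → [ã]
/a/ before nasal /n/ → [ã]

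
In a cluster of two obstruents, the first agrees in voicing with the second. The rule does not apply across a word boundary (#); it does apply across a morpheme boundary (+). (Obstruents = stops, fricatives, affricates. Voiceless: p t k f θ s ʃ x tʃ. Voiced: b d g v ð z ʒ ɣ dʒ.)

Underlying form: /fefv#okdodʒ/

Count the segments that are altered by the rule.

2

/f/ before /v/ (voiced) → [v]
/k/ before /d/ (voiced) → [g]
2 segments change.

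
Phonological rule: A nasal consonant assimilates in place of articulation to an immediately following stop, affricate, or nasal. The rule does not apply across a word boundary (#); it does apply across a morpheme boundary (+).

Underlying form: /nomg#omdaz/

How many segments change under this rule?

2

/m/ before /g/ (velar) → [ŋ]
/m/ before /d/ (alveolar) → [n]
2 segments change.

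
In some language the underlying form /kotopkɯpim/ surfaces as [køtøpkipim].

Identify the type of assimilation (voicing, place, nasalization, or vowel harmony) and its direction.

/o/→[ø] /o/→[ø] /ɯ/→[i].
Vowels agree with the last vowel, so the harmony is regressive.

vowel harmony, regressive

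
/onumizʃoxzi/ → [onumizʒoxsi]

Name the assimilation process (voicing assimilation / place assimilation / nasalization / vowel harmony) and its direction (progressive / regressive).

/ʃ/→[ʒ] /z/→[s].
Each target copies a feature from the preceding segment, so the direction is progressive.

voicing assimilation, progressive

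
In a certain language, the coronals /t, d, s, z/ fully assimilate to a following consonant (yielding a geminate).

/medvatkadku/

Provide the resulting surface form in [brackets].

/d/ before /v/ → [v] (total assimilation)
/t/ before /k/ → [k] (total assimilation)
/d/ before /k/ → [k] (total assimilation)

[mevvakkakku]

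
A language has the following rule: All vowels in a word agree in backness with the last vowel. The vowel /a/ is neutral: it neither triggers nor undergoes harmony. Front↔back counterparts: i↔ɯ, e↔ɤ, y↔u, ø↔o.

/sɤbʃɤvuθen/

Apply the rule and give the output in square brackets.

/ɤ/ harmonizes with /e/ ([-back]) → [e]
/ɤ/ harmonizes with /e/ ([-back]) → [e]
/u/ harmonizes with /e/ ([-back]) → [y]

[sebʃevyθen]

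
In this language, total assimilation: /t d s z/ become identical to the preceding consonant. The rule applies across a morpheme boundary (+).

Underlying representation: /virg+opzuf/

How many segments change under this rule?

/z/ after /p/ → [p] (total assimilation)
1 segment changes.

1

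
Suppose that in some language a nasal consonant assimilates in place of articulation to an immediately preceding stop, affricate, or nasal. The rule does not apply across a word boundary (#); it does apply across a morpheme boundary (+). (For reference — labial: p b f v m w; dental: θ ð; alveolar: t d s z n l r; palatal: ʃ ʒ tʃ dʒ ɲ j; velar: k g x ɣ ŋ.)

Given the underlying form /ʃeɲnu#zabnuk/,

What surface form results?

/n/ after /ɲ/ (palatal) → [ɲ]
/n/ after /b/ (labial) → [m]

[ʃeɲɲu#zabmuk]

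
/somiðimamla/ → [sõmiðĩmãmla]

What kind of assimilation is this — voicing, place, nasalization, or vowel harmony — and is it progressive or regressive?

nasalization, regressive

/o/→[õ] /i/→[ĩ] /a/→[ã].
Each target copies a feature from the following segment, so the direction is regressive.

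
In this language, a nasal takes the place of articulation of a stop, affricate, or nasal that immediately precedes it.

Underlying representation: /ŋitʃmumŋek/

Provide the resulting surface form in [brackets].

/m/ after /tʃ/ (palatal) → [ɲ]
/ŋ/ after /m/ (labial) → [m]

[ŋitʃɲummek]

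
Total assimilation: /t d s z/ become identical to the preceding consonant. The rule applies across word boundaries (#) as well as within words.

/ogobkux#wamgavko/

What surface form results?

[ogobkux#wamgavko]

no segment meets the rule's conditions; no change.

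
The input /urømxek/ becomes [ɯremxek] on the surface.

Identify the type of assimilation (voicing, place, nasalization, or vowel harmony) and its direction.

/u/→[ɯ] /ø/→[e].
Vowels agree with the last vowel, so the harmony is regressive.

vowel harmony, regressive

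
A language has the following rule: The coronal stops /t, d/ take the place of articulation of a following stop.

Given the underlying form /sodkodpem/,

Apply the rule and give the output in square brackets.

/d/ before /k/ (velar) → [g]
/d/ before /p/ (labial) → [b]

[sogkobpem]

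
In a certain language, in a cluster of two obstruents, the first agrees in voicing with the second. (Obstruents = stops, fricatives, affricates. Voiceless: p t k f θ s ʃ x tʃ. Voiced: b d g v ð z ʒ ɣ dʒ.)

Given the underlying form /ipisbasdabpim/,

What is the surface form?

/s/ before /b/ (voiced) → [z]
/s/ before /d/ (voiced) → [z]
/b/ before /p/ (voiceless) → [p]

[ipizbazdappim]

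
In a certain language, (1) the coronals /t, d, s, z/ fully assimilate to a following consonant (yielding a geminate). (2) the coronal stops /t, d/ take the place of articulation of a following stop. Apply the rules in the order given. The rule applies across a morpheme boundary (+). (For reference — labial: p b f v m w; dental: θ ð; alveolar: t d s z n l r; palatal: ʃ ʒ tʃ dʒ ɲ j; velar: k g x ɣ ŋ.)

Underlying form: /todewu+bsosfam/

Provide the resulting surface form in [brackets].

Rule 1: /s/ before /f/ → [f] (total assimilation)
After rule 1: todewu+bsoffam
Rule 2: no segment meets the rule's conditions; no change.

[todewu+bsoffam]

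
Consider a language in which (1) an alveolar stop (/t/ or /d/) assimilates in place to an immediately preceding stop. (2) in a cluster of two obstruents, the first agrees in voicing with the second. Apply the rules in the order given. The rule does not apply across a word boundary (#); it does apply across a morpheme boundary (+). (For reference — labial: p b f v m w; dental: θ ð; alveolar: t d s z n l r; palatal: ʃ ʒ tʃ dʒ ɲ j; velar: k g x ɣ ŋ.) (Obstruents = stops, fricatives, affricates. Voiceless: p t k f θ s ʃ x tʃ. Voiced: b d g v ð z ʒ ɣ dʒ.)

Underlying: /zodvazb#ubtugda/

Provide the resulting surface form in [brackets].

Rule 1: /t/ after /b/ (labial) → [p]
Rule 1: /d/ after /g/ (velar) → [g]
After rule 1: zodvazb#ubpugga
Rule 2: /b/ before /p/ (voiceless) → [p]

[zodvazb#uppugga]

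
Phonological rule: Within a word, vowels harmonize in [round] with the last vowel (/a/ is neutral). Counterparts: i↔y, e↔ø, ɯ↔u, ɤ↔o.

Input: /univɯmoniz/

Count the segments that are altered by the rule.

/u/ harmonizes with /i/ ([-round]) → [ɯ]
/o/ harmonizes with /i/ ([-round]) → [ɤ]
2 segments change.

2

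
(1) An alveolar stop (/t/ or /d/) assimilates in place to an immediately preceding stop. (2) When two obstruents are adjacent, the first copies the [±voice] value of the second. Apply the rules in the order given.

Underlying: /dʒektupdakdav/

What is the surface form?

Rule 1: /t/ after /k/ (velar) → [k]
Rule 1: /d/ after /p/ (labial) → [b]
Rule 1: /d/ after /k/ (velar) → [g]
After rule 1: dʒekkupbakgav
Rule 2: /p/ before /b/ (voiced) → [b]
Rule 2: /k/ before /g/ (voiced) → [g]

[dʒekkubbaggav]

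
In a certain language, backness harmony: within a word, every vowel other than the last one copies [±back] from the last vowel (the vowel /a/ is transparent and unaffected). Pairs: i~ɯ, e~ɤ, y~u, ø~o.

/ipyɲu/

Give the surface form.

[ɯpuɲu]

/i/ harmonizes with /u/ ([+back]) → [ɯ]
/y/ harmonizes with /u/ ([+back]) → [u]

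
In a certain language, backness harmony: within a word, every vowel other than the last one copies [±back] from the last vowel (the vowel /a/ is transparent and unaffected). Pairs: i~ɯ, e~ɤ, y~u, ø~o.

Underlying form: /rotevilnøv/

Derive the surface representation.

[røtevilnøv]

/o/ harmonizes with /ø/ ([-back]) → [ø]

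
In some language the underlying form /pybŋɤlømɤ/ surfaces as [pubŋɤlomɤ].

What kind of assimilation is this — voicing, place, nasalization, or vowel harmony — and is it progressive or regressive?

/y/→[u] /ø/→[o].
Vowels agree with the last vowel, so the harmony is regressive.

vowel harmony, regressive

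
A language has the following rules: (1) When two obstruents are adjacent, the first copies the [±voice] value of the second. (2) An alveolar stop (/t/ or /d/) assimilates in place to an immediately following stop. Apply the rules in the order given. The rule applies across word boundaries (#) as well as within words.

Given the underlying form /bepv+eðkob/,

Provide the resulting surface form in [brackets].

Rule 1: /p/ before /v/ (voiced) → [b]
Rule 1: /ð/ before /k/ (voiceless) → [θ]
After rule 1: bebv+eθkob
Rule 2: no segment meets the rule's conditions; no change.

[bebv+eθkob]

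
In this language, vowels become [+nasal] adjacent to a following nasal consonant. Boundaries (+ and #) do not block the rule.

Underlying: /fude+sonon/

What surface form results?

[fude+sõnõn]

/o/ before nasal /n/ → [õ]
/o/ before nasal /n/ → [õ]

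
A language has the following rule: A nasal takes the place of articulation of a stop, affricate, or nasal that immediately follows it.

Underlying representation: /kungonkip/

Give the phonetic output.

[kuŋgoŋkip]

/n/ before /g/ (velar) → [ŋ]
/n/ before /k/ (velar) → [ŋ]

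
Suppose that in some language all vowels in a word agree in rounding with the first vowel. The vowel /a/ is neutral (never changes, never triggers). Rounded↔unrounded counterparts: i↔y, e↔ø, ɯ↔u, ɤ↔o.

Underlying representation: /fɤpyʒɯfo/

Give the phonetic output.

[fɤpiʒɯfɤ]

/y/ harmonizes with /ɤ/ ([-round]) → [i]
/o/ harmonizes with /ɤ/ ([-round]) → [ɤ]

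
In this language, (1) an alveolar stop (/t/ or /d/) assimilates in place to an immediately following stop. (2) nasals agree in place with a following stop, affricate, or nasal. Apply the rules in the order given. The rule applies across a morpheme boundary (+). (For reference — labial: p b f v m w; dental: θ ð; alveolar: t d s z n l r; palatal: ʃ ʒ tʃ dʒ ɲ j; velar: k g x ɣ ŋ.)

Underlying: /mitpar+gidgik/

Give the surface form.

Rule 1: /t/ before /p/ (labial) → [p]
Rule 1: /d/ before /g/ (velar) → [g]
After rule 1: mippar+giggik
Rule 2: no segment meets the rule's conditions; no change.

[mippar+giggik]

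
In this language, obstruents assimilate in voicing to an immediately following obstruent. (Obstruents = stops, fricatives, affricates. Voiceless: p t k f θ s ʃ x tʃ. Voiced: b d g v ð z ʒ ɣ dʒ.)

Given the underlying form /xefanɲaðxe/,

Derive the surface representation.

[xefanɲaθxe]

/ð/ before /x/ (voiceless) → [θ]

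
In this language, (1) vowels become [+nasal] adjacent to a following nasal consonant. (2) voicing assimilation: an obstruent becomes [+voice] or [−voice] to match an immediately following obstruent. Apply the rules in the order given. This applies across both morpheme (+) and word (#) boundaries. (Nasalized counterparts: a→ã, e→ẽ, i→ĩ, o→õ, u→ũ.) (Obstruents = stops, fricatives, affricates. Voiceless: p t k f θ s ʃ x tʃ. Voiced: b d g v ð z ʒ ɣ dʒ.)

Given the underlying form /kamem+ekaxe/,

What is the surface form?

Rule 1: /a/ before nasal /m/ → [ã]
Rule 1: /e/ before nasal /m/ → [ẽ]
After rule 1: kãmẽm+ekaxe
Rule 2: no segment meets the rule's conditions; no change.

[kãmẽm+ekaxe]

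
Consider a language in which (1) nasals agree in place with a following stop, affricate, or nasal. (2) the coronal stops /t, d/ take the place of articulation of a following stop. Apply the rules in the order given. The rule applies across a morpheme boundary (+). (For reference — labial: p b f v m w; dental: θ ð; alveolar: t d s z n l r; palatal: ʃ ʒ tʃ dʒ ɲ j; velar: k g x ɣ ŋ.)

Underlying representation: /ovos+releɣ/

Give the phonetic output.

[ovos+releɣ]

Rule 1: no segment meets the rule's conditions; no change.
After rule 1: ovos+releɣ
Rule 2: no segment meets the rule's conditions; no change.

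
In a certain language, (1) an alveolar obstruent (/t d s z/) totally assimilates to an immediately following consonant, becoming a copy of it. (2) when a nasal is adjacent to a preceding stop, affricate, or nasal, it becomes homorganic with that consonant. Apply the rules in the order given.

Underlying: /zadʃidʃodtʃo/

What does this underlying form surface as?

Rule 1: /d/ before /ʃ/ → [ʃ] (total assimilation)
Rule 1: /d/ before /ʃ/ → [ʃ] (total assimilation)
Rule 1: /d/ before /tʃ/ → [tʃ] (total assimilation)
After rule 1: zaʃʃiʃʃotʃtʃo
Rule 2: no segment meets the rule's conditions; no change.

[zaʃʃiʃʃotʃtʃo]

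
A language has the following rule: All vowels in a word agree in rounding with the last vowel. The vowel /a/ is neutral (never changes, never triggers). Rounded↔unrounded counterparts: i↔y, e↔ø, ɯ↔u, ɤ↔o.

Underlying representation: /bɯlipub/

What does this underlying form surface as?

/ɯ/ harmonizes with /u/ ([+round]) → [u]
/i/ harmonizes with /u/ ([+round]) → [y]

[bulypub]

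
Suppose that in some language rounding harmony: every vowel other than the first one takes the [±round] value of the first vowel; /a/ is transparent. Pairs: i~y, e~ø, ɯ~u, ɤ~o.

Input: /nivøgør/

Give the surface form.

/ø/ harmonizes with /i/ ([-round]) → [e]
/ø/ harmonizes with /i/ ([-round]) → [e]

[niveger]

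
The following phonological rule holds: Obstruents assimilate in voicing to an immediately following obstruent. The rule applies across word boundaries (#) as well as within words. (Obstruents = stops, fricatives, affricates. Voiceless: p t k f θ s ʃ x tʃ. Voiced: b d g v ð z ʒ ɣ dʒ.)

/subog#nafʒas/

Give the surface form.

/f/ before /ʒ/ (voiced) → [v]

[subog#navʒas]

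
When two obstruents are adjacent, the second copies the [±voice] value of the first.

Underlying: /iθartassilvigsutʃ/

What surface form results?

/s/ after /g/ (voiced) → [z]

[iθartassilvigzutʃ]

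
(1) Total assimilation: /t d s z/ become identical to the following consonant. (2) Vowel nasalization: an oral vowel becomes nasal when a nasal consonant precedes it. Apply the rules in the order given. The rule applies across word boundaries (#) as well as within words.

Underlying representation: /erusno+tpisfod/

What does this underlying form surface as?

[erunnõ+ppiffod]

Rule 1: /s/ before /n/ → [n] (total assimilation)
Rule 1: /t/ before /p/ → [p] (total assimilation)
Rule 1: /s/ before /f/ → [f] (total assimilation)
After rule 1: erunno+ppiffod
Rule 2: /o/ after nasal /n/ → [õ]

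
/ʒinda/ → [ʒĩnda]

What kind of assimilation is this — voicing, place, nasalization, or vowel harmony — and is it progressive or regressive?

nasalization, regressive

/i/→[ĩ].
Each target copies a feature from the following segment, so the direction is regressive.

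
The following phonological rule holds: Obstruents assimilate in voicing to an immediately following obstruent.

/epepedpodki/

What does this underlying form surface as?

/d/ before /p/ (voiceless) → [t]
/d/ before /k/ (voiceless) → [t]

[epepetpotki]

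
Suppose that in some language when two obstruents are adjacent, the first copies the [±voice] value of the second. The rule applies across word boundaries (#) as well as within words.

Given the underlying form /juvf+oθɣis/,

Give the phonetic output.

/v/ before /f/ (voiceless) → [f]
/θ/ before /ɣ/ (voiced) → [ð]

[juff+oðɣis]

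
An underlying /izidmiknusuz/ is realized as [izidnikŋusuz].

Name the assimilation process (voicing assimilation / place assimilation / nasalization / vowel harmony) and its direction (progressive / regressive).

/m/→[n] /n/→[ŋ].
Each target copies a feature from the preceding segment, so the direction is progressive.

place assimilation, progressive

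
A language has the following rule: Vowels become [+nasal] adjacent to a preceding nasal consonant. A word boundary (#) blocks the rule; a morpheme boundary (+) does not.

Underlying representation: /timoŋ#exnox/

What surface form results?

[timõŋ#exnõx]

/o/ after nasal /m/ → [õ]
/o/ after nasal /n/ → [õ]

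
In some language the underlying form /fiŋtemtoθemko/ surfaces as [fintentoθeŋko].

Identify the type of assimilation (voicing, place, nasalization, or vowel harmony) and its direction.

place assimilation, regressive

/ŋ/→[n] /m/→[n] /m/→[ŋ].
Each target copies a feature from the following segment, so the direction is regressive.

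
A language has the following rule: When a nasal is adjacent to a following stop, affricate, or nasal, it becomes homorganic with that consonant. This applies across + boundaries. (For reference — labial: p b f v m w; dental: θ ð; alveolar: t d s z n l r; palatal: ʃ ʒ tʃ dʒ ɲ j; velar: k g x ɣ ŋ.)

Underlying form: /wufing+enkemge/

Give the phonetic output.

[wufiŋg+eŋkeŋge]

/n/ before /g/ (velar) → [ŋ]
/n/ before /k/ (velar) → [ŋ]
/m/ before /g/ (velar) → [ŋ]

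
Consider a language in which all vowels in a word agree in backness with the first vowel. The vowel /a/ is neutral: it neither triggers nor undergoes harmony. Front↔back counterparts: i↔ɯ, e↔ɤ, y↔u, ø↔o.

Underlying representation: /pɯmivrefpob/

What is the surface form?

[pɯmɯvrɤfpob]

/i/ harmonizes with /ɯ/ ([+back]) → [ɯ]
/e/ harmonizes with /ɯ/ ([+back]) → [ɤ]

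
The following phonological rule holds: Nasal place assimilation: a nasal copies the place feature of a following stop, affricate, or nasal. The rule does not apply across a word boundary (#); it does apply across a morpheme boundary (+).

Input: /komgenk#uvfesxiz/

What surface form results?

[koŋgeŋk#uvfesxiz]

/m/ before /g/ (velar) → [ŋ]
/n/ before /k/ (velar) → [ŋ]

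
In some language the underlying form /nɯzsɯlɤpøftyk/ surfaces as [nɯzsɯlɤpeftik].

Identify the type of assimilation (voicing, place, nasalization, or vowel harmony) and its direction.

vowel harmony, progressive

/ø/→[e] /y/→[i].
Vowels agree with the first vowel, so the harmony is progressive.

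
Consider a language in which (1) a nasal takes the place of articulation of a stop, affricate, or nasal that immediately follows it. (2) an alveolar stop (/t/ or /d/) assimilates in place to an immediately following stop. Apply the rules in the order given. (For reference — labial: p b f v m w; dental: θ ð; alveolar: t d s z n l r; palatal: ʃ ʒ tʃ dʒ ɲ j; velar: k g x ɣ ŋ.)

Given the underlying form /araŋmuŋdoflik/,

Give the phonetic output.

Rule 1: /ŋ/ before /m/ (labial) → [m]
Rule 1: /ŋ/ before /d/ (alveolar) → [n]
After rule 1: arammundoflik
Rule 2: no segment meets the rule's conditions; no change.

[arammundoflik]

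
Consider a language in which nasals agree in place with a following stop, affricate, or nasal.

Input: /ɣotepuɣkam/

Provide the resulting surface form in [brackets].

no segment meets the rule's conditions; no change.

[ɣotepuɣkam]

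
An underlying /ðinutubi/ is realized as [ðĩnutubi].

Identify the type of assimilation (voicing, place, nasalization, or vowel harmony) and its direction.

/i/→[ĩ].
Each target copies a feature from the following segment, so the direction is regressive.

nasalization, regressive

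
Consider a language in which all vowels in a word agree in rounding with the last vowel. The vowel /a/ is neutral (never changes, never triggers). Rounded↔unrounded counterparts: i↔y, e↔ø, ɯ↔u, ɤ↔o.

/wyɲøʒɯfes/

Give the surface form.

[wiɲeʒɯfes]

/y/ harmonizes with /e/ ([-round]) → [i]
/ø/ harmonizes with /e/ ([-round]) → [e]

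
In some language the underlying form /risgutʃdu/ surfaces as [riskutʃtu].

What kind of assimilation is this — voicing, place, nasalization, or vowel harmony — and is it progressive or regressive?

voicing assimilation, progressive

/g/→[k] /d/→[t].
Each target copies a feature from the preceding segment, so the direction is progressive.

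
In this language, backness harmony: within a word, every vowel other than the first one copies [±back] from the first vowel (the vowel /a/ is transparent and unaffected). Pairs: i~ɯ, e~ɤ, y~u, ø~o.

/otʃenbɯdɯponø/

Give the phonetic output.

[otʃɤnbɯdɯpono]

/e/ harmonizes with /o/ ([+back]) → [ɤ]
/ø/ harmonizes with /o/ ([+back]) → [o]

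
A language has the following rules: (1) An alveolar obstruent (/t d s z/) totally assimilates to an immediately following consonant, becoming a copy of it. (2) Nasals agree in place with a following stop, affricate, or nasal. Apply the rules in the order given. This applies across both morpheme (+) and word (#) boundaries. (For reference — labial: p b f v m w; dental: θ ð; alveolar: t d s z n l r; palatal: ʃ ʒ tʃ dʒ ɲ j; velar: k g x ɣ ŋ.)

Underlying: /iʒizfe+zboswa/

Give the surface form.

Rule 1: /z/ before /f/ → [f] (total assimilation)
Rule 1: /z/ before /b/ → [b] (total assimilation)
Rule 1: /s/ before /w/ → [w] (total assimilation)
After rule 1: iʒiffe+bbowwa
Rule 2: no segment meets the rule's conditions; no change.

[iʒiffe+bbowwa]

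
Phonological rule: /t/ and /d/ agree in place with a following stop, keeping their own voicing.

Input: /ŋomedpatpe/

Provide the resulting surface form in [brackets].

/d/ before /p/ (labial) → [b]
/t/ before /p/ (labial) → [p]

[ŋomebpappe]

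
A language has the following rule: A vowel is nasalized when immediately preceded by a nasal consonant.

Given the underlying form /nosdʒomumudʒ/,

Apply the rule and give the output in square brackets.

/o/ after nasal /n/ → [õ]
/u/ after nasal /m/ → [ũ]
/u/ after nasal /m/ → [ũ]

[nõsdʒomũmũdʒ]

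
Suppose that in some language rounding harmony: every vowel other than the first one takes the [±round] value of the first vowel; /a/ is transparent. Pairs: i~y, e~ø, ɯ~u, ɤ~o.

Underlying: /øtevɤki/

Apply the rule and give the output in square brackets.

/e/ harmonizes with /ø/ ([+round]) → [ø]
/ɤ/ harmonizes with /ø/ ([+round]) → [o]
/i/ harmonizes with /ø/ ([+round]) → [y]

[øtøvoky]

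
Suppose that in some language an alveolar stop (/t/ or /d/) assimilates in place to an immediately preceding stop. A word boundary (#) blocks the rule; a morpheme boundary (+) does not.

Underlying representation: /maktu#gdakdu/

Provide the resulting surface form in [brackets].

/t/ after /k/ (velar) → [k]
/d/ after /g/ (velar) → [g]
/d/ after /k/ (velar) → [g]

[makku#ggakgu]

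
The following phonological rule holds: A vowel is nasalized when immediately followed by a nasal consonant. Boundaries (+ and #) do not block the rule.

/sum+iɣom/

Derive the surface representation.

/u/ before nasal /m/ → [ũ]
/o/ before nasal /m/ → [õ]

[sũm+iɣõm]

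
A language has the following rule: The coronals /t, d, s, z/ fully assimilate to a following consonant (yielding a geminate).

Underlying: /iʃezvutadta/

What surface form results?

[iʃevvutatta]

/z/ before /v/ → [v] (total assimilation)
/d/ before /t/ → [t] (total assimilation)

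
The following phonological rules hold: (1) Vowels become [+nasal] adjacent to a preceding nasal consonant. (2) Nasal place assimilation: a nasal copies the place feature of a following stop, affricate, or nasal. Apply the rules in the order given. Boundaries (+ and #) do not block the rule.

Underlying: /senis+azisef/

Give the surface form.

Rule 1: /i/ after nasal /n/ → [ĩ]
After rule 1: senĩs+azisef
Rule 2: no segment meets the rule's conditions; no change.

[senĩs+azisef]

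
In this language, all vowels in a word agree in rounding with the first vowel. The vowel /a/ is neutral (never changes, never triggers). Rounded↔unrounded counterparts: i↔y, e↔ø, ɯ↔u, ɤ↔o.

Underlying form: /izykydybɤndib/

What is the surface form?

/y/ harmonizes with /i/ ([-round]) → [i]
/y/ harmonizes with /i/ ([-round]) → [i]
/y/ harmonizes with /i/ ([-round]) → [i]

[izikidibɤndib]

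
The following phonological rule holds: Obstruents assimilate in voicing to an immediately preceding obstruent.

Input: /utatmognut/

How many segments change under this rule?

No segment meets the rule's conditions.

0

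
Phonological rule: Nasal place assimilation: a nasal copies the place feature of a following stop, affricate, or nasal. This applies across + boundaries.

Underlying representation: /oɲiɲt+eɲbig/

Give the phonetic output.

/ɲ/ before /t/ (alveolar) → [n]
/ɲ/ before /b/ (labial) → [m]

[oɲint+embig]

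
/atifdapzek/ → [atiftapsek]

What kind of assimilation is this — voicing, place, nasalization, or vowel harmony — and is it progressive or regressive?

/d/→[t] /z/→[s].
Each target copies a feature from the preceding segment, so the direction is progressive.

voicing assimilation, progressive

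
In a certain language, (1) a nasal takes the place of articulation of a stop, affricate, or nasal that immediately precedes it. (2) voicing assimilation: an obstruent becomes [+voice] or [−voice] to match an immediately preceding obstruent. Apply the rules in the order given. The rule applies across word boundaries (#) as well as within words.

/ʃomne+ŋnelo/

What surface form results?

[ʃomme+ŋŋelo]

Rule 1: /n/ after /m/ (labial) → [m]
Rule 1: /n/ after /ŋ/ (velar) → [ŋ]
After rule 1: ʃomme+ŋŋelo
Rule 2: no segment meets the rule's conditions; no change.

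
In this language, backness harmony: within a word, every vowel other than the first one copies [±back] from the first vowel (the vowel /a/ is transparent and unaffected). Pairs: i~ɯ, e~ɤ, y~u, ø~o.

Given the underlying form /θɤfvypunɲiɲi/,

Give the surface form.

/y/ harmonizes with /ɤ/ ([+back]) → [u]
/i/ harmonizes with /ɤ/ ([+back]) → [ɯ]
/i/ harmonizes with /ɤ/ ([+back]) → [ɯ]

[θɤfvupunɲɯɲɯ]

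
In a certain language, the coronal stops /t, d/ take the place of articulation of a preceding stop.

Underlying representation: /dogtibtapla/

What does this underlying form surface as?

/t/ after /g/ (velar) → [k]
/t/ after /b/ (labial) → [p]

[dogkibpapla]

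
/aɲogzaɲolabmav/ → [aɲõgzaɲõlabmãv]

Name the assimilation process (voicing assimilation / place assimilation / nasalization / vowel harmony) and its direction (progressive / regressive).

nasalization, progressive

/o/→[õ] /o/→[õ] /a/→[ã].
Each target copies a feature from the preceding segment, so the direction is progressive.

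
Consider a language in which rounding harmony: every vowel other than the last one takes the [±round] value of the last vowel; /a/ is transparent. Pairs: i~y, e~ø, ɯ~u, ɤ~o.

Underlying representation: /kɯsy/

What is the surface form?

/ɯ/ harmonizes with /y/ ([+round]) → [u]

[kusy]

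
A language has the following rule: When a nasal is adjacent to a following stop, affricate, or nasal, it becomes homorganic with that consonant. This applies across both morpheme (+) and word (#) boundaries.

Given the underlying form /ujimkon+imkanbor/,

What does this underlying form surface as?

[ujiŋkon+iŋkambor]

/m/ before /k/ (velar) → [ŋ]
/m/ before /k/ (velar) → [ŋ]
/n/ before /b/ (labial) → [m]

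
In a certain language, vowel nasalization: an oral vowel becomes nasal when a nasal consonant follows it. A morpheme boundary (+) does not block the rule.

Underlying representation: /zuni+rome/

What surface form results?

/u/ before nasal /n/ → [ũ]
/o/ before nasal /m/ → [õ]

[zũni+rõme]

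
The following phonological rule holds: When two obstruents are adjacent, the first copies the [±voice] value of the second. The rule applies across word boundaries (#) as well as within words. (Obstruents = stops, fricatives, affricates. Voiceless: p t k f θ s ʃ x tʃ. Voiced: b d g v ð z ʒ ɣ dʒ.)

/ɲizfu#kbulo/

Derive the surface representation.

[ɲisfu#gbulo]

/z/ before /f/ (voiceless) → [s]
/k/ before /b/ (voiced) → [g]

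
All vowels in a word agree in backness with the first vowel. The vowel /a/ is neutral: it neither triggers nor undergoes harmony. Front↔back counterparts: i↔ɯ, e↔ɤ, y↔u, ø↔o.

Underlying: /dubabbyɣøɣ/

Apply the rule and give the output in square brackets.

/y/ harmonizes with /u/ ([+back]) → [u]
/ø/ harmonizes with /u/ ([+back]) → [o]

[dubabbuɣoɣ]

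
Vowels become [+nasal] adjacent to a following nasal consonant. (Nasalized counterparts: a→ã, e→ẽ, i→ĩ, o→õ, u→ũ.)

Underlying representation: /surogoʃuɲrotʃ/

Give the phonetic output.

[surogoʃũɲrotʃ]

/u/ before nasal /ɲ/ → [ũ]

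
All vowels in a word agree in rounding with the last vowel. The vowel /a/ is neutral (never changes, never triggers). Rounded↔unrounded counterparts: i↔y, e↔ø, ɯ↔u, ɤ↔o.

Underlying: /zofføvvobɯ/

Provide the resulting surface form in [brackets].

/o/ harmonizes with /ɯ/ ([-round]) → [ɤ]
/ø/ harmonizes with /ɯ/ ([-round]) → [e]
/o/ harmonizes with /ɯ/ ([-round]) → [ɤ]

[zɤffevvɤbɯ]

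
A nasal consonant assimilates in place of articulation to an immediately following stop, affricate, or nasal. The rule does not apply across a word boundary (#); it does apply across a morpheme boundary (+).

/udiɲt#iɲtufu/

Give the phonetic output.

/ɲ/ before /t/ (alveolar) → [n]
/ɲ/ before /t/ (alveolar) → [n]

[udint#intufu]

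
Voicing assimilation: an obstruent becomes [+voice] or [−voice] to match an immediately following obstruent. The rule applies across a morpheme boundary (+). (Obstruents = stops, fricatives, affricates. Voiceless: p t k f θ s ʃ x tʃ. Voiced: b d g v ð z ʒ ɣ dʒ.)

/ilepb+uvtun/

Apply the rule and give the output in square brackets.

/p/ before /b/ (voiced) → [b]
/v/ before /t/ (voiceless) → [f]

[ilebb+uftun]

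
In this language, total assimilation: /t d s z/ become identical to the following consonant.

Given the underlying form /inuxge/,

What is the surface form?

[inuxge]

no segment meets the rule's conditions; no change.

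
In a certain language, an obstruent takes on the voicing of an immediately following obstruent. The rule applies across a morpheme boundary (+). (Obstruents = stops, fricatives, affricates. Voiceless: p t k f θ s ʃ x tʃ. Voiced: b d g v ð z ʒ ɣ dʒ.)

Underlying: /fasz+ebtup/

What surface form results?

/s/ before /z/ (voiced) → [z]
/b/ before /t/ (voiceless) → [p]

[fazz+eptup]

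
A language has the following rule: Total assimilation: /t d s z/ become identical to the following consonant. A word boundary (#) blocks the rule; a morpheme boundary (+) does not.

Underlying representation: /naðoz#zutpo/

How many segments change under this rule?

/t/ before /p/ → [p] (total assimilation)
1 segment changes.

1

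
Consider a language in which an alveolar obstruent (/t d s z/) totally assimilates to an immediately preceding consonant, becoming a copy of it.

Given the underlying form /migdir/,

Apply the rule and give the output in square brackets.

/d/ after /g/ → [g] (total assimilation)

[miggir]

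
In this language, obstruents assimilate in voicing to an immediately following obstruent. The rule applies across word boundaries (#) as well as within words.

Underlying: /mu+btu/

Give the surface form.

/b/ before /t/ (voiceless) → [p]

[mu+ptu]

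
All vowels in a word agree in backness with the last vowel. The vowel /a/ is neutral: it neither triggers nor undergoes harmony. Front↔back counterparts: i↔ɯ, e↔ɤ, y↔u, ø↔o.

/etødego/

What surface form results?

[ɤtodɤgo]

/e/ harmonizes with /o/ ([+back]) → [ɤ]
/ø/ harmonizes with /o/ ([+back]) → [o]
/e/ harmonizes with /o/ ([+back]) → [ɤ]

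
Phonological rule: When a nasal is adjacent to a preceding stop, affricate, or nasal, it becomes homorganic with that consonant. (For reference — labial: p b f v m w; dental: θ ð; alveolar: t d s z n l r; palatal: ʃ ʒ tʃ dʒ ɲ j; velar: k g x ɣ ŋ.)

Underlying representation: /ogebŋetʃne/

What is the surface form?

[ogebmetʃɲe]

/ŋ/ after /b/ (labial) → [m]
/n/ after /tʃ/ (palatal) → [ɲ]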